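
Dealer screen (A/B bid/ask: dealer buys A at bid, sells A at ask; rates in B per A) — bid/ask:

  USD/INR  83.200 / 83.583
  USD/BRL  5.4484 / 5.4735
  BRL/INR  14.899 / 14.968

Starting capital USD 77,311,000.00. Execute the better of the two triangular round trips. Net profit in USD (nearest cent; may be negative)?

Net profit: USD 1,200,942.07

Best loop USD → INR → BRL → USD:
USD 77,311,000.00 × 83.200 (sell USD at bid) = INR 6,432,275,200.00
INR 6,432,275,200.00 ÷ 14.968 (buy BRL at ask) = BRL 429,735,114.91
BRL 429,735,114.91 ÷ 5.4735 (buy USD at ask) = USD 78,511,942.07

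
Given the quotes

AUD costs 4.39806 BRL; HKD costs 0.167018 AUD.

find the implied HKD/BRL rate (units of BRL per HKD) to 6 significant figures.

1 HKD × 0.167018 = 0.167018 AUD
0.167018 AUD × 4.39806 = 0.734555 BRL

HKD/BRL = 0.734555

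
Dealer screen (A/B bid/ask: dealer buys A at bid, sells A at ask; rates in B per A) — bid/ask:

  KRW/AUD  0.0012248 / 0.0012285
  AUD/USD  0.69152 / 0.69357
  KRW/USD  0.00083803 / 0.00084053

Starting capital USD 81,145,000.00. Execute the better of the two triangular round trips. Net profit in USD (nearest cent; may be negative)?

Best loop USD → KRW → AUD → USD:
USD 81,145,000.00 ÷ 0.00084053 (buy KRW at ask) = KRW 96,540,278,158
KRW 96,540,278,158 × 0.0012248 (sell KRW at bid) = AUD 118,242,532.69
AUD 118,242,532.69 × 0.69152 (sell AUD at bid) = USD 81,767,076.20

Net profit: USD 622,076.20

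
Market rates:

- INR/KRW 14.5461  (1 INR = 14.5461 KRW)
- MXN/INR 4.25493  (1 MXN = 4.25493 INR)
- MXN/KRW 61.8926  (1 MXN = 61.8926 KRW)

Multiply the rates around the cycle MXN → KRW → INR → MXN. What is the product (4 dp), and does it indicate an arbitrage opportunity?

1.0000 (no arbitrage)

Around MXN → KRW → INR → MXN: 1 × 61.8926 ÷ 14.5461 ÷ 4.25493 = 0.999999
Product ≈ 1 (deviation 0.000%, within rounding noise).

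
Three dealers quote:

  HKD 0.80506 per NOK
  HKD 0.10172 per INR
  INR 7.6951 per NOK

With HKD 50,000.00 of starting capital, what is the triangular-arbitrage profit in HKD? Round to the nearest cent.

Profitable loop is HKD → INR → NOK → HKD:
HKD 50,000.00 ÷ 0.10172 = INR 491,545.42
INR 491,545.42 ÷ 7.6951 = NOK 63,877.72
NOK 63,877.72 × 0.80506 = HKD 51,425.39
Profit = HKD 51,425.39 − HKD 50,000.00

Profit: HKD 1,425.39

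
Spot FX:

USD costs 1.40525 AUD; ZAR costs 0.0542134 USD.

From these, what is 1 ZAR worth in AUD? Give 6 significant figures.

ZAR/AUD = 0.0761834

1 ZAR × 0.0542134 = 0.0542134 USD
0.0542134 USD × 1.40525 = 0.0761834 AUD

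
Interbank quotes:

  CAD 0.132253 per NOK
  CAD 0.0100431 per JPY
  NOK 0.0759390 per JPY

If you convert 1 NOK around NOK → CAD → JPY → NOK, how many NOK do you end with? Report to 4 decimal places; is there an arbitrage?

Around NOK → CAD → JPY → NOK: 1 × 0.132253 ÷ 0.0100431 × 0.0759390 = 1.000006
Product ≈ 1 (deviation 0.001%, within rounding noise).

1.0000 (no arbitrage)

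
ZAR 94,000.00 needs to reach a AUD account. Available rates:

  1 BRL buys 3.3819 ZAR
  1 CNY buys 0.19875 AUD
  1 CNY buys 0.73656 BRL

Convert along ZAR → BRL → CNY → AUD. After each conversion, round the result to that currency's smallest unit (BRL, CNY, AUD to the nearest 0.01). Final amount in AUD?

AUD 7,500.08

ZAR 94,000.00 ÷ 3.3819 = BRL 27,795.03
BRL 27,795.03 ÷ 0.73656 = CNY 37,736.27
CNY 37,736.27 × 0.19875 = AUD 7,500.08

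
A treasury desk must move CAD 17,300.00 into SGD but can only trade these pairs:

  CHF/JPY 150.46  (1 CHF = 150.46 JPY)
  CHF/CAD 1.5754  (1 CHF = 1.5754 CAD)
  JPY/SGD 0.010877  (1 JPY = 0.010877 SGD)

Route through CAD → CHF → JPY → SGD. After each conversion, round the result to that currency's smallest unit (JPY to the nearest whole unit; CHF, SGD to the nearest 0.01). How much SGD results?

SGD 17,971.55

CAD 17,300.00 ÷ 1.5754 = CHF 10,981.34
CHF 10,981.34 × 150.46 = JPY 1,652,252
JPY 1,652,252 × 0.010877 = SGD 17,971.55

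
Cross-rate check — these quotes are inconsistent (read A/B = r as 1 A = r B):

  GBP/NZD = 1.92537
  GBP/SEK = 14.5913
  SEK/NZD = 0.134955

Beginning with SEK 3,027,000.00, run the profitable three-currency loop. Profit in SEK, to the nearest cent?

Profit: SEK 68,859.10

Profitable loop is SEK → NZD → GBP → SEK:
SEK 3,027,000.00 × 0.134955 = NZD 408,508.78
NZD 408,508.78 ÷ 1.92537 = GBP 212,171.57
GBP 212,171.57 × 14.5913 = SEK 3,095,859.10
Profit = SEK 3,095,859.10 − SEK 3,027,000.00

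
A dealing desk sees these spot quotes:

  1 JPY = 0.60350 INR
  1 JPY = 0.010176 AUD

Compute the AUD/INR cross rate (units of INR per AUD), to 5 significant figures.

1 AUD ÷ 0.010176 = 98.2704 JPY
98.2704 JPY × 0.60350 = 59.3062 INR

AUD/INR = 59.306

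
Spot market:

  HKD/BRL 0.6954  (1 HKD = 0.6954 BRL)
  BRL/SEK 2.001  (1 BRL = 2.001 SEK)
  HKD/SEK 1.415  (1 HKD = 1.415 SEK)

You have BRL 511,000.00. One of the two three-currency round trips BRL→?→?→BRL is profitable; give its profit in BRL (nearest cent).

Profitable loop is BRL → HKD → SEK → BRL:
BRL 511,000.00 ÷ 0.6954 = HKD 734,828.88
HKD 734,828.88 × 1.415 = SEK 1,039,782.86
SEK 1,039,782.86 ÷ 2.001 = BRL 519,631.61
Profit = BRL 519,631.61 − BRL 511,000.00

Profit: BRL 8,631.61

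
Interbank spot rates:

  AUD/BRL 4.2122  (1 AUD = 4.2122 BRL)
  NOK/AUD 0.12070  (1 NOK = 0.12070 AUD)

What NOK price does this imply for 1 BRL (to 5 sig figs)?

1 BRL ÷ 4.2122 = 0.237406 AUD
0.237406 AUD ÷ 0.12070 = 1.96691 NOK

BRL/NOK = 1.9669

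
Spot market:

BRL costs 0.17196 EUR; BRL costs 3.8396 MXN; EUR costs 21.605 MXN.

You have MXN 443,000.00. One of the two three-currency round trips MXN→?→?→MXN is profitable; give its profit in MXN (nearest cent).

Profit: MXN 14,833.96

Profitable loop is MXN → EUR → BRL → MXN:
MXN 443,000.00 ÷ 21.605 = EUR 20,504.51
EUR 20,504.51 ÷ 0.17196 = BRL 119,240.01
BRL 119,240.01 × 3.8396 = MXN 457,833.96
Profit = MXN 457,833.96 − MXN 443,000.00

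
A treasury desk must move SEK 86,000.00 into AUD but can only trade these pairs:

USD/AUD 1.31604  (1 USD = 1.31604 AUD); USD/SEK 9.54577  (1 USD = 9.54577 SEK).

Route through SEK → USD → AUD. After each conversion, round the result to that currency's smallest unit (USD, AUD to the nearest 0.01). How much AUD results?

AUD 11,856.51

SEK 86,000.00 ÷ 9.54577 = USD 9,009.23
USD 9,009.23 × 1.31604 = AUD 11,856.51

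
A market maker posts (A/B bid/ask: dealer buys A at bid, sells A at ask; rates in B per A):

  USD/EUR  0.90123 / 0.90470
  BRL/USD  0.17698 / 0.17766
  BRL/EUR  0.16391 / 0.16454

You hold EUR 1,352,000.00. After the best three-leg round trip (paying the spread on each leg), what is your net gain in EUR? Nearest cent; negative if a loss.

Best loop EUR → USD → BRL → EUR:
EUR 1,352,000.00 ÷ 0.90470 (buy USD at ask) = USD 1,494,418.04
USD 1,494,418.04 ÷ 0.17766 (buy BRL at ask) = BRL 8,411,674.20
BRL 8,411,674.20 × 0.16391 (sell BRL at bid) = EUR 1,378,757.52

Net profit: EUR 26,757.52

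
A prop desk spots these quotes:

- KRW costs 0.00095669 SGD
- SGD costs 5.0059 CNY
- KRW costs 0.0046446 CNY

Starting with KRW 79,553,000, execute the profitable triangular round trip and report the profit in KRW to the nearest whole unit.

Profitable loop is KRW → SGD → CNY → KRW:
KRW 79,553,000 × 0.00095669 = SGD 76,107.56
SGD 76,107.56 × 5.0059 = CNY 380,986.83
CNY 380,986.83 ÷ 0.0046446 = KRW 82,027,910
Profit = KRW 82,027,910 − KRW 79,553,000

Profit: KRW 2,474,910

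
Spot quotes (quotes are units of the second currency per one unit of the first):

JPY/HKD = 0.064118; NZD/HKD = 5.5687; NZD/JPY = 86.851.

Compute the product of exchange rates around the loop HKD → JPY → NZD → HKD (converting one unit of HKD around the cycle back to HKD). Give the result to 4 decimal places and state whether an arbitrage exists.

1.0000 (no arbitrage)

Around HKD → JPY → NZD → HKD: 1 ÷ 0.064118 ÷ 86.851 × 5.5687 = 0.999998
Product ≈ 1 (deviation 0.000%, within rounding noise).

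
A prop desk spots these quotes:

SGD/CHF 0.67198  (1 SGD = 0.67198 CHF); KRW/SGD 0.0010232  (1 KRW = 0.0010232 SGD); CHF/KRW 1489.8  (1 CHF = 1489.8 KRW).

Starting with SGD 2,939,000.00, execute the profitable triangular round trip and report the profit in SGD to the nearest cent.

Profit: SGD 71,540.23

Profitable loop is SGD → CHF → KRW → SGD:
SGD 2,939,000.00 × 0.67198 = CHF 1,974,949.22
CHF 1,974,949.22 × 1489.8 = KRW 2,942,279,348
KRW 2,942,279,348 × 0.0010232 = SGD 3,010,540.23
Profit = SGD 3,010,540.23 − SGD 2,939,000.00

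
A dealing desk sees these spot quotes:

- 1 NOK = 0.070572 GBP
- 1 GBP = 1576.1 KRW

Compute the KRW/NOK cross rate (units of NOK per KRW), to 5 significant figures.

1 KRW ÷ 1576.1 = 0.000634478 GBP
0.000634478 GBP ÷ 0.070572 = 0.0089905 NOK

KRW/NOK = 0.0089905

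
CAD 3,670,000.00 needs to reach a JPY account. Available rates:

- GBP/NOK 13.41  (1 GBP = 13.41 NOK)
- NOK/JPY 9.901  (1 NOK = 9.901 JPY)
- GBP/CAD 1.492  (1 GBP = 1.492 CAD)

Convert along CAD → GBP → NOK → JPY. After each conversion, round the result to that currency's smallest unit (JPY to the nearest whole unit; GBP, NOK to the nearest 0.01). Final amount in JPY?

CAD 3,670,000.00 ÷ 1.492 = GBP 2,459,785.52
GBP 2,459,785.52 × 13.41 = NOK 32,985,723.82
NOK 32,985,723.82 × 9.901 = JPY 326,591,652

JPY 326,591,652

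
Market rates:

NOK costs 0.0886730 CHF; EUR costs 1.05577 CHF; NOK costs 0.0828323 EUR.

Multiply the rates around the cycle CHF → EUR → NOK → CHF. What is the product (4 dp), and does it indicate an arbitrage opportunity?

1.0140 (arbitrage exists)

Around CHF → EUR → NOK → CHF: 1 ÷ 1.05577 ÷ 0.0828323 × 0.0886730 = 1.013964
Product > 1; profitable direction is CHF → EUR → NOK → CHF.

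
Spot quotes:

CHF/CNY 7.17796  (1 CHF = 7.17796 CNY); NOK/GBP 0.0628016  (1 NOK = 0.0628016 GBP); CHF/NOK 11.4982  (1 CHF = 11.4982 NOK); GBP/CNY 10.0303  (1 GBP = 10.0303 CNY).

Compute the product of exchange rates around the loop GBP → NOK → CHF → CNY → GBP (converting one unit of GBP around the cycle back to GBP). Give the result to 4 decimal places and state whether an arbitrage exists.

Around GBP → NOK → CHF → CNY → GBP: 1 ÷ 0.0628016 ÷ 11.4982 × 7.17796 ÷ 10.0303 = 0.991029
Product < 1; profitable direction is GBP → CNY → CHF → NOK → GBP.

0.9910 (arbitrage exists)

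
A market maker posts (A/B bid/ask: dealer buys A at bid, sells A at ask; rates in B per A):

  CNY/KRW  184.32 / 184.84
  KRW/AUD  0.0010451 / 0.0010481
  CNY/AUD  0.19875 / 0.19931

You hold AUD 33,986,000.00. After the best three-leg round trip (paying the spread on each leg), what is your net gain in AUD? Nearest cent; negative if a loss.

Best loop AUD → KRW → CNY → AUD:
AUD 33,986,000.00 ÷ 0.0010481 (buy KRW at ask) = KRW 32,426,295,201
KRW 32,426,295,201 ÷ 184.84 (buy CNY at ask) = CNY 175,428,993.73
CNY 175,428,993.73 × 0.19875 (sell CNY at bid) = AUD 34,866,512.50

Net profit: AUD 880,512.50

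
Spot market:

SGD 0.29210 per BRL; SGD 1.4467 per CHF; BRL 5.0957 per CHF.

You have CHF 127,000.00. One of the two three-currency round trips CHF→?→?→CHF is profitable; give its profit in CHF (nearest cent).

Profitable loop is CHF → BRL → SGD → CHF:
CHF 127,000.00 × 5.0957 = BRL 647,153.90
BRL 647,153.90 × 0.29210 = SGD 189,033.65
SGD 189,033.65 ÷ 1.4467 = CHF 130,665.41
Profit = CHF 130,665.41 − CHF 127,000.00

Profit: CHF 3,665.41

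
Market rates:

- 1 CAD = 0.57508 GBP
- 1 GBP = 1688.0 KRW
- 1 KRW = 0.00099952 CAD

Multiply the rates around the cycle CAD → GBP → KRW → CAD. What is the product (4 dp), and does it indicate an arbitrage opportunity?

0.9703 (arbitrage exists)

Around CAD → GBP → KRW → CAD: 1 × 0.57508 × 1688.0 × 0.00099952 = 0.970269
Product < 1; profitable direction is CAD → KRW → GBP → CAD.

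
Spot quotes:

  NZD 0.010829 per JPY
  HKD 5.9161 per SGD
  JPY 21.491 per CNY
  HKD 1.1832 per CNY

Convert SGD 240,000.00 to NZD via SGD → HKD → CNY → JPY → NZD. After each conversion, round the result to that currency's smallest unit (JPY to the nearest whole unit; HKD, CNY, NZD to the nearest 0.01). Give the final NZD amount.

SGD 240,000.00 × 5.9161 = HKD 1,419,864.00
HKD 1,419,864.00 ÷ 1.1832 = CNY 1,200,020.28
CNY 1,200,020.28 × 21.491 = JPY 25,789,636
JPY 25,789,636 × 0.010829 = NZD 279,275.97

NZD 279,275.97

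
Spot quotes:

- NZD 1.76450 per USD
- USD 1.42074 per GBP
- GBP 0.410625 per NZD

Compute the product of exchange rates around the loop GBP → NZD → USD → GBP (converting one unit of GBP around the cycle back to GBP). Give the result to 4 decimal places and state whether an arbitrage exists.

0.9714 (arbitrage exists)

Around GBP → NZD → USD → GBP: 1 ÷ 0.410625 ÷ 1.76450 ÷ 1.42074 = 0.971445
Product < 1; profitable direction is GBP → USD → NZD → GBP.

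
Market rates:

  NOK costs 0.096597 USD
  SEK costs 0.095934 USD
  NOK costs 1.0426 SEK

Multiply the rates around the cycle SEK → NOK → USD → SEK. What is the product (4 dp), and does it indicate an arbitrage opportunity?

0.9658 (arbitrage exists)

Around SEK → NOK → USD → SEK: 1 ÷ 1.0426 × 0.096597 ÷ 0.095934 = 0.965769
Product < 1; profitable direction is SEK → USD → NOK → SEK.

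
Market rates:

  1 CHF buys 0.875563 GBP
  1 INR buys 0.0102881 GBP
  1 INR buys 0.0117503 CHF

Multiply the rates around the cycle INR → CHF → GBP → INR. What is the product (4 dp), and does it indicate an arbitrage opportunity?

Around INR → CHF → GBP → INR: 1 × 0.0117503 × 0.875563 ÷ 0.0102881 = 1.000003
Product ≈ 1 (deviation 0.000%, within rounding noise).

1.0000 (no arbitrage)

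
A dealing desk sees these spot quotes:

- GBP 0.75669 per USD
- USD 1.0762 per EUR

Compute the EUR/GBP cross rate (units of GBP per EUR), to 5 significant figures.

1 EUR × 1.0762 = 1.0762 USD
1.0762 USD × 0.75669 = 0.81435 GBP

EUR/GBP = 0.81435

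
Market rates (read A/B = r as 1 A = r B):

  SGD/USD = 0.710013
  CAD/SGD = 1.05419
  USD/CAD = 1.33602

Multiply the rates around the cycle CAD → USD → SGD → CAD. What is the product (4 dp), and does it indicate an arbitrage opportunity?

1.0000 (no arbitrage)

Around CAD → USD → SGD → CAD: 1 ÷ 1.33602 ÷ 0.710013 ÷ 1.05419 = 1.000004
Product ≈ 1 (deviation 0.000%, within rounding noise).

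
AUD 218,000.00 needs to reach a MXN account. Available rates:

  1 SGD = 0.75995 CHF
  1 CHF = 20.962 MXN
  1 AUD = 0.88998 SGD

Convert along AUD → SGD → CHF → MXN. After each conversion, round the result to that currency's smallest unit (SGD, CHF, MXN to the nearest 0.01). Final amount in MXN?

AUD 218,000.00 × 0.88998 = SGD 194,015.64
SGD 194,015.64 × 0.75995 = CHF 147,442.19
CHF 147,442.19 × 20.962 = MXN 3,090,683.19

MXN 3,090,683.19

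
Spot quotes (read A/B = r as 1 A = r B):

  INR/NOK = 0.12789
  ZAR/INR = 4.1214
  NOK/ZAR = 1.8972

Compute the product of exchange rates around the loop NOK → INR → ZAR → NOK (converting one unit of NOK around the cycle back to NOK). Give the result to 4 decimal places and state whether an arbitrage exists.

1.0000 (no arbitrage)

Around NOK → INR → ZAR → NOK: 1 ÷ 0.12789 ÷ 4.1214 ÷ 1.8972 = 1.000013
Product ≈ 1 (deviation 0.001%, within rounding noise).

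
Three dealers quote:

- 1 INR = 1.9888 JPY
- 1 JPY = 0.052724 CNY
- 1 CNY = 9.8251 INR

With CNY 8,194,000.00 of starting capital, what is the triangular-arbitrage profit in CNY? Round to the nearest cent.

Profitable loop is CNY → INR → JPY → CNY:
CNY 8,194,000.00 × 9.8251 = INR 80,506,869.40
INR 80,506,869.40 × 1.9888 = JPY 160,112,062
JPY 160,112,062 × 0.052724 = CNY 8,441,748.35
Profit = CNY 8,441,748.35 − CNY 8,194,000.00

Profit: CNY 247,748.35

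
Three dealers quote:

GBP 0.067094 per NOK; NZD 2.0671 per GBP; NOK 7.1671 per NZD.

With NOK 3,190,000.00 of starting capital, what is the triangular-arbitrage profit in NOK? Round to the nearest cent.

Profit: NOK 19,238.90

Profitable loop is NOK → NZD → GBP → NOK:
NOK 3,190,000.00 ÷ 7.1671 = NZD 445,089.37
NZD 445,089.37 ÷ 2.0671 = GBP 215,320.67
GBP 215,320.67 ÷ 0.067094 = NOK 3,209,238.90
Profit = NOK 3,209,238.90 − NOK 3,190,000.00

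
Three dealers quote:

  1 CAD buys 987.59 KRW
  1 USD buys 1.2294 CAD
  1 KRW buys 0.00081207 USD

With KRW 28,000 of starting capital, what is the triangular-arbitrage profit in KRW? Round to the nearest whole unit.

Profit: KRW 398

Profitable loop is KRW → CAD → USD → KRW:
KRW 28,000 ÷ 987.59 = CAD 28.35
CAD 28.35 ÷ 1.2294 = USD 23.06
USD 23.06 ÷ 0.00081207 = KRW 28,398
Profit = KRW 28,398 − KRW 28,000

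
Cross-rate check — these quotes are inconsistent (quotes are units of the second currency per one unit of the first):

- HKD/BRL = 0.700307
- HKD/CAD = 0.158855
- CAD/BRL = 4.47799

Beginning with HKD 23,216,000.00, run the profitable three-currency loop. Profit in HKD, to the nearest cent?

Profit: HKD 366,124.94

Profitable loop is HKD → CAD → BRL → HKD:
HKD 23,216,000.00 × 0.158855 = CAD 3,687,977.68
CAD 3,687,977.68 × 4.47799 = BRL 16,514,727.17
BRL 16,514,727.17 ÷ 0.700307 = HKD 23,582,124.94
Profit = HKD 23,582,124.94 − HKD 23,216,000.00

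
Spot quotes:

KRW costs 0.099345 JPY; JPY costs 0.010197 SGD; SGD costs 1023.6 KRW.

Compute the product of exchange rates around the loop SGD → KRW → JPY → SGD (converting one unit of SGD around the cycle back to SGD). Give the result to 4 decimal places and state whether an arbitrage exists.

Around SGD → KRW → JPY → SGD: 1 × 1023.6 × 0.099345 × 0.010197 = 1.036928
Product > 1; profitable direction is SGD → KRW → JPY → SGD.

1.0369 (arbitrage exists)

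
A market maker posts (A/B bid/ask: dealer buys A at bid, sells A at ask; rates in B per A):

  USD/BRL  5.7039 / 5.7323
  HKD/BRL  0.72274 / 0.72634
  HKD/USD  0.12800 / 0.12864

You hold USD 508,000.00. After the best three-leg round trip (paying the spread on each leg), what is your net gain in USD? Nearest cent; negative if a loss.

Net profit: USD 2,629.17

Best loop USD → BRL → HKD → USD:
USD 508,000.00 × 5.7039 (sell USD at bid) = BRL 2,897,581.20
BRL 2,897,581.20 ÷ 0.72634 (buy HKD at ask) = HKD 3,989,290.41
HKD 3,989,290.41 × 0.12800 (sell HKD at bid) = USD 510,629.17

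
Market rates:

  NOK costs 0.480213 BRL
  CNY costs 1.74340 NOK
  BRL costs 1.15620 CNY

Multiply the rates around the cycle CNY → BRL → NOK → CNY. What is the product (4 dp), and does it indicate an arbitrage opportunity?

Around CNY → BRL → NOK → CNY: 1 ÷ 1.15620 ÷ 0.480213 ÷ 1.74340 = 1.033085
Product > 1; profitable direction is CNY → BRL → NOK → CNY.

1.0331 (arbitrage exists)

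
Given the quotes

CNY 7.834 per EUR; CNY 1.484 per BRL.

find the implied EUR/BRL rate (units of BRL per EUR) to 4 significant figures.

1 EUR × 7.834 = 7.834 CNY
7.834 CNY ÷ 1.484 = 5.27898 BRL

EUR/BRL = 5.279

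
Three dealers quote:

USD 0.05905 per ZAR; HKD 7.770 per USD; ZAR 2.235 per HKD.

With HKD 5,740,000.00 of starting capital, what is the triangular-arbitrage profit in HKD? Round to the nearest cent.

Profitable loop is HKD → ZAR → USD → HKD:
HKD 5,740,000.00 × 2.235 = ZAR 12,828,900.00
ZAR 12,828,900.00 × 0.05905 = USD 757,546.54
USD 757,546.54 × 7.770 = HKD 5,886,136.65
Profit = HKD 5,886,136.65 − HKD 5,740,000.00

Profit: HKD 146,136.65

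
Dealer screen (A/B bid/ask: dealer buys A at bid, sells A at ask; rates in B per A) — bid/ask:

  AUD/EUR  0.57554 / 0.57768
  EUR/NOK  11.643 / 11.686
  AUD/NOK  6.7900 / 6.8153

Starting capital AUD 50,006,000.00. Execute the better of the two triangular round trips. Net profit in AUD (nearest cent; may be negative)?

Net profit: AUD 290,605.64

Best loop AUD → NOK → EUR → AUD:
AUD 50,006,000.00 × 6.7900 (sell AUD at bid) = NOK 339,540,740.00
NOK 339,540,740.00 ÷ 11.686 (buy EUR at ask) = EUR 29,055,343.15
EUR 29,055,343.15 ÷ 0.57768 (buy AUD at ask) = AUD 50,296,605.64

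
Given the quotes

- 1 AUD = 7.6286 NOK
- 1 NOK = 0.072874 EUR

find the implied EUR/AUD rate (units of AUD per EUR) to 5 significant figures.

EUR/AUD = 1.7988

1 EUR ÷ 0.072874 = 13.7223 NOK
13.7223 NOK ÷ 7.6286 = 1.7988 AUD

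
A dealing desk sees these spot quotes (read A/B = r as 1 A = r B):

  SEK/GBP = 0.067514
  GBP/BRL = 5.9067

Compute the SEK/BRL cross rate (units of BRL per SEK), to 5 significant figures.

SEK/BRL = 0.39878

1 SEK × 0.067514 = 0.067514 GBP
0.067514 GBP × 5.9067 = 0.398785 BRL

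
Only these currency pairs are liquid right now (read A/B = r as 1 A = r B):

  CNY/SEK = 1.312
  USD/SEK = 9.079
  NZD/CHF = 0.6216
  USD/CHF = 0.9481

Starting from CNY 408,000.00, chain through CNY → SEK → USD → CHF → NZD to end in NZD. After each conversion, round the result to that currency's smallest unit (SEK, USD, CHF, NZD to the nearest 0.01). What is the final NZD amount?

NZD 89,928.88

CNY 408,000.00 × 1.312 = SEK 535,296.00
SEK 535,296.00 ÷ 9.079 = USD 58,959.80
USD 58,959.80 × 0.9481 = CHF 55,899.79
CHF 55,899.79 ÷ 0.6216 = NZD 89,928.88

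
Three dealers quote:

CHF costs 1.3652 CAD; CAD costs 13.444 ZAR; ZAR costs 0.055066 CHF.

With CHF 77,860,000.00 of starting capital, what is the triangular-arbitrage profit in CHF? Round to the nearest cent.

Profitable loop is CHF → CAD → ZAR → CHF:
CHF 77,860,000.00 × 1.3652 = CAD 106,294,472.00
CAD 106,294,472.00 × 13.444 = ZAR 1,429,022,881.57
ZAR 1,429,022,881.57 × 0.055066 = CHF 78,690,574.00
Profit = CHF 78,690,574.00 − CHF 77,860,000.00

Profit: CHF 830,574.00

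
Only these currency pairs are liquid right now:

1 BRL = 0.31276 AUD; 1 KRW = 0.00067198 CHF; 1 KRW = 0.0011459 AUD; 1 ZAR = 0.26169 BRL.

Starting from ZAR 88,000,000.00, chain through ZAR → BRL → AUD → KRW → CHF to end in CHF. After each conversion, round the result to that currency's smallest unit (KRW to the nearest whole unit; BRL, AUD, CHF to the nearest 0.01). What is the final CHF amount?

ZAR 88,000,000.00 × 0.26169 = BRL 23,028,720.00
BRL 23,028,720.00 × 0.31276 = AUD 7,202,462.47
AUD 7,202,462.47 ÷ 0.0011459 = KRW 6,285,419,731
KRW 6,285,419,731 × 0.00067198 = CHF 4,223,676.35

CHF 4,223,676.35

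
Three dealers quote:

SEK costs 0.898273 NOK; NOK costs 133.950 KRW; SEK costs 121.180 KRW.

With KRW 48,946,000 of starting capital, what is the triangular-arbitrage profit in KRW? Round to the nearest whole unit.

Profit: KRW 348,344

Profitable loop is KRW → NOK → SEK → KRW:
KRW 48,946,000 ÷ 133.950 = NOK 365,405.00
NOK 365,405.00 ÷ 0.898273 = SEK 406,786.14
SEK 406,786.14 × 121.180 = KRW 49,294,344
Profit = KRW 49,294,344 − KRW 48,946,000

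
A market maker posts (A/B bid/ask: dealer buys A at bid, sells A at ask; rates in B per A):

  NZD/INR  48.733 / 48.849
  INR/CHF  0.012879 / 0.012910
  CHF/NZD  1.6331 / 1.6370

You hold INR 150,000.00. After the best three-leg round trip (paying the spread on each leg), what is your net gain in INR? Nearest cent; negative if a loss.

Net profit: INR 3,747.95

Best loop INR → CHF → NZD → INR:
INR 150,000.00 × 0.012879 (sell INR at bid) = CHF 1,931.85
CHF 1,931.85 × 1.6331 (sell CHF at bid) = NZD 3,154.90
NZD 3,154.90 × 48.733 (sell NZD at bid) = INR 153,747.95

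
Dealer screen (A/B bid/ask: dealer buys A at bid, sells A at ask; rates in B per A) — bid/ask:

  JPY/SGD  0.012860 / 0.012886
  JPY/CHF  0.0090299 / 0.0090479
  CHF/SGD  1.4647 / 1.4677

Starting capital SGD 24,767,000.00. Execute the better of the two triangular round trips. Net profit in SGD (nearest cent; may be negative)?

Net profit: SGD 653,664.54

Best loop SGD → JPY → CHF → SGD:
SGD 24,767,000.00 ÷ 0.012886 (buy JPY at ask) = JPY 1,922,008,381
JPY 1,922,008,381 × 0.0090299 (sell JPY at bid) = CHF 17,355,543.48
CHF 17,355,543.48 × 1.4647 (sell CHF at bid) = SGD 25,420,664.54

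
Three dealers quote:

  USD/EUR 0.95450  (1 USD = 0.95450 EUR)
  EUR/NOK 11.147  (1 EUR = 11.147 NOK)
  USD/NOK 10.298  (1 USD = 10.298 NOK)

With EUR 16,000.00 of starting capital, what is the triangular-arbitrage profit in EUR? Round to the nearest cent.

Profitable loop is EUR → NOK → USD → EUR:
EUR 16,000.00 × 11.147 = NOK 178,352.00
NOK 178,352.00 ÷ 10.298 = USD 17,319.09
USD 17,319.09 × 0.95450 = EUR 16,531.07
Profit = EUR 16,531.07 − EUR 16,000.00

Profit: EUR 531.07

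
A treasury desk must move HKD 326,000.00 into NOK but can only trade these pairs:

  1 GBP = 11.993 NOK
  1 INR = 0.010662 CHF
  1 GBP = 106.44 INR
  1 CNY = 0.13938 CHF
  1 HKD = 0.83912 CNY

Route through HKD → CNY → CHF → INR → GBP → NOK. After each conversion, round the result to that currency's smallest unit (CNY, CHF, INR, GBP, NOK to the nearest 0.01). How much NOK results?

NOK 402,927.02

HKD 326,000.00 × 0.83912 = CNY 273,553.12
CNY 273,553.12 × 0.13938 = CHF 38,127.83
CHF 38,127.83 ÷ 0.010662 = INR 3,576,048.58
INR 3,576,048.58 ÷ 106.44 = GBP 33,596.85
GBP 33,596.85 × 11.993 = NOK 402,927.02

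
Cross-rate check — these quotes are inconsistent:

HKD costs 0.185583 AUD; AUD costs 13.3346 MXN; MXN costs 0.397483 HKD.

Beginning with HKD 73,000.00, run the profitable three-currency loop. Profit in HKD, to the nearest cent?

Profitable loop is HKD → MXN → AUD → HKD:
HKD 73,000.00 ÷ 0.397483 = MXN 183,655.65
MXN 183,655.65 ÷ 13.3346 = AUD 13,772.87
AUD 13,772.87 ÷ 0.185583 = HKD 74,214.05
Profit = HKD 74,214.05 − HKD 73,000.00

Profit: HKD 1,214.05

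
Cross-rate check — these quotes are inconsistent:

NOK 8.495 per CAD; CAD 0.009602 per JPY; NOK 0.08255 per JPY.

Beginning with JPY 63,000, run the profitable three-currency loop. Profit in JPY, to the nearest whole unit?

Profitable loop is JPY → NOK → CAD → JPY:
JPY 63,000 × 0.08255 = NOK 5,200.65
NOK 5,200.65 ÷ 8.495 = CAD 612.20
CAD 612.20 ÷ 0.009602 = JPY 63,758
Profit = JPY 63,758 − JPY 63,000

Profit: JPY 758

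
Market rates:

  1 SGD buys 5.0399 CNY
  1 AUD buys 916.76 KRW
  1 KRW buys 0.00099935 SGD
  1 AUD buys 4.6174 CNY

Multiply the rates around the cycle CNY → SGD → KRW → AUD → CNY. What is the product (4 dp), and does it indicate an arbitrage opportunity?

1.0000 (no arbitrage)

Around CNY → SGD → KRW → AUD → CNY: 1 ÷ 5.0399 ÷ 0.00099935 ÷ 916.76 × 4.6174 = 1.000005
Product ≈ 1 (deviation 0.001%, within rounding noise).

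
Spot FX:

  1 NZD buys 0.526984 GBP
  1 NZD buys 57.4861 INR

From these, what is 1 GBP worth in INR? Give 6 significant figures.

GBP/INR = 109.085

1 GBP ÷ 0.526984 = 1.89759 NZD
1.89759 NZD × 57.4861 = 109.085 INR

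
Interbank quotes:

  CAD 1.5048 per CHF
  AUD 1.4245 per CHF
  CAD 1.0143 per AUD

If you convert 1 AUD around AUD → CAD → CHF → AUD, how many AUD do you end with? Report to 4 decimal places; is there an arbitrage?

Around AUD → CAD → CHF → AUD: 1 × 1.0143 ÷ 1.5048 × 1.4245 = 0.960174
Product < 1; profitable direction is AUD → CHF → CAD → AUD.

0.9602 (arbitrage exists)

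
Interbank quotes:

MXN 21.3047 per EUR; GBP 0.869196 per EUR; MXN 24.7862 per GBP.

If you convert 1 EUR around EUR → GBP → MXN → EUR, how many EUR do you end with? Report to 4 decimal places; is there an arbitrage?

1.0112 (arbitrage exists)

Around EUR → GBP → MXN → EUR: 1 × 0.869196 × 24.7862 ÷ 21.3047 = 1.011235
Product > 1; profitable direction is EUR → GBP → MXN → EUR.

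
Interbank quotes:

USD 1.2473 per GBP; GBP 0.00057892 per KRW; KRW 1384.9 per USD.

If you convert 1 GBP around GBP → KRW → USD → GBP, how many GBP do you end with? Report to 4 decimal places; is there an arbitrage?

1.0000 (no arbitrage)

Around GBP → KRW → USD → GBP: 1 ÷ 0.00057892 ÷ 1384.9 ÷ 1.2473 = 0.999982
Product ≈ 1 (deviation 0.002%, within rounding noise).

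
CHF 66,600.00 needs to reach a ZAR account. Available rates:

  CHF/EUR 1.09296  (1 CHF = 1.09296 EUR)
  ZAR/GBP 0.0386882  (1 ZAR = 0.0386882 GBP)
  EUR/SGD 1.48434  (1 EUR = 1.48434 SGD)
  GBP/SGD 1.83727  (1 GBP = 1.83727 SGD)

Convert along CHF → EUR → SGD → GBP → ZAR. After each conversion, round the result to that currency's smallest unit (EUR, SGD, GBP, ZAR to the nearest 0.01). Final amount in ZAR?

CHF 66,600.00 × 1.09296 = EUR 72,791.14
EUR 72,791.14 × 1.48434 = SGD 108,046.80
SGD 108,046.80 ÷ 1.83727 = GBP 58,808.34
GBP 58,808.34 ÷ 0.0386882 = ZAR 1,520,058.83

ZAR 1,520,058.83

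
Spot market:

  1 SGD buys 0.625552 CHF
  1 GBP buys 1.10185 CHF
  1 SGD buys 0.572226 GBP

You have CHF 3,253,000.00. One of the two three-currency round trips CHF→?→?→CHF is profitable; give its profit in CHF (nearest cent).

Profit: CHF 25,768.16

Profitable loop is CHF → SGD → GBP → CHF:
CHF 3,253,000.00 ÷ 0.625552 = SGD 5,200,207.18
SGD 5,200,207.18 × 0.572226 = GBP 2,975,693.75
GBP 2,975,693.75 × 1.10185 = CHF 3,278,768.16
Profit = CHF 3,278,768.16 − CHF 3,253,000.00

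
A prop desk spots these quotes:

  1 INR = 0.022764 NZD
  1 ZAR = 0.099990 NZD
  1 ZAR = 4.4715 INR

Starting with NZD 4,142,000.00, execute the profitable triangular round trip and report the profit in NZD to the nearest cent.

Profit: NZD 74,531.39

Profitable loop is NZD → ZAR → INR → NZD:
NZD 4,142,000.00 ÷ 0.099990 = ZAR 41,424,142.41
ZAR 41,424,142.41 × 4.4715 = INR 185,228,052.81
INR 185,228,052.81 × 0.022764 = NZD 4,216,531.39
Profit = NZD 4,216,531.39 − NZD 4,142,000.00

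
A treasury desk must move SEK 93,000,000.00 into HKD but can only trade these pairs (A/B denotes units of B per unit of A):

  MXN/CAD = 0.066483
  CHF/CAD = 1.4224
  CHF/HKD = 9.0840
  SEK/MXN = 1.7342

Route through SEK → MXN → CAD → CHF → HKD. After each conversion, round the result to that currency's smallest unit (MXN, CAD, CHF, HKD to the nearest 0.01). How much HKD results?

HKD 68,477,535.40

SEK 93,000,000.00 × 1.7342 = MXN 161,280,600.00
MXN 161,280,600.00 × 0.066483 = CAD 10,722,418.13
CAD 10,722,418.13 ÷ 1.4224 = CHF 7,538,257.97
CHF 7,538,257.97 × 9.0840 = HKD 68,477,535.40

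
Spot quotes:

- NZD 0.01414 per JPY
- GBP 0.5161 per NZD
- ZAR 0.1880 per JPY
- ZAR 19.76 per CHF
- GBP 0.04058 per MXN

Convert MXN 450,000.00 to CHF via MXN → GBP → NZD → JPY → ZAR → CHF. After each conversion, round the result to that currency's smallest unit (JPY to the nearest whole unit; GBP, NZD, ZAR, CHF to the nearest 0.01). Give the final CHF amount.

MXN 450,000.00 × 0.04058 = GBP 18,261.00
GBP 18,261.00 ÷ 0.5161 = NZD 35,382.68
NZD 35,382.68 ÷ 0.01414 = JPY 2,502,311
JPY 2,502,311 × 0.1880 = ZAR 470,434.47
ZAR 470,434.47 ÷ 19.76 = CHF 23,807.41

CHF 23,807.41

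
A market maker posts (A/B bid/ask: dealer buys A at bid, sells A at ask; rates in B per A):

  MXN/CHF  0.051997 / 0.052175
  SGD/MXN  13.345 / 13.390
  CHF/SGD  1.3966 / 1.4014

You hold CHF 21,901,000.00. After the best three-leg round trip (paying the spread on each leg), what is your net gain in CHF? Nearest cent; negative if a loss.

Best loop CHF → MXN → SGD → CHF:
CHF 21,901,000.00 ÷ 0.052175 (buy MXN at ask) = MXN 419,760,421.66
MXN 419,760,421.66 ÷ 13.390 (buy SGD at ask) = SGD 31,348,799.23
SGD 31,348,799.23 ÷ 1.4014 (buy CHF at ask) = CHF 22,369,629.82

Net profit: CHF 468,629.82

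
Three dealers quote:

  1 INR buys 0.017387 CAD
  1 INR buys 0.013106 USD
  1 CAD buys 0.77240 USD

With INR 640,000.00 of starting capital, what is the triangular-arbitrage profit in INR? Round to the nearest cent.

Profitable loop is INR → CAD → USD → INR:
INR 640,000.00 × 0.017387 = CAD 11,127.68
CAD 11,127.68 × 0.77240 = USD 8,595.02
USD 8,595.02 ÷ 0.013106 = INR 655,808.03
Profit = INR 655,808.03 − INR 640,000.00

Profit: INR 15,808.03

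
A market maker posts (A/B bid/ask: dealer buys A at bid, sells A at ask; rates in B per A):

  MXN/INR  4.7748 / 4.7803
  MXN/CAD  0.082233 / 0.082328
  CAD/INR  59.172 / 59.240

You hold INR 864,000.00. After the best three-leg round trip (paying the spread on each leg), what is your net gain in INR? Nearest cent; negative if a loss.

Best loop INR → MXN → CAD → INR:
INR 864,000.00 ÷ 4.7803 (buy MXN at ask) = MXN 180,741.79
MXN 180,741.79 × 0.082233 (sell MXN at bid) = CAD 14,862.94
CAD 14,862.94 × 59.172 (sell CAD at bid) = INR 879,469.88

Net profit: INR 15,469.88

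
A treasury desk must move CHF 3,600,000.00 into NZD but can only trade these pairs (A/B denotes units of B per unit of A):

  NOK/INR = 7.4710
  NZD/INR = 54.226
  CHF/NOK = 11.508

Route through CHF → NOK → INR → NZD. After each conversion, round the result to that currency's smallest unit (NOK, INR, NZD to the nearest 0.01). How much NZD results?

CHF 3,600,000.00 × 11.508 = NOK 41,428,800.00
NOK 41,428,800.00 × 7.4710 = INR 309,514,564.80
INR 309,514,564.80 ÷ 54.226 = NZD 5,707,862.74

NZD 5,707,862.74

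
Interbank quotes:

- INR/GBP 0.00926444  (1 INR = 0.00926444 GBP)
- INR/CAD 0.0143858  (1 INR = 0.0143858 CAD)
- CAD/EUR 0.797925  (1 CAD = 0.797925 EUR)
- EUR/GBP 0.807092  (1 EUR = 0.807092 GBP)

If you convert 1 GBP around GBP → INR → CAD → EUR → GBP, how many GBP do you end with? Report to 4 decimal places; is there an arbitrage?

1.0000 (no arbitrage)

Around GBP → INR → CAD → EUR → GBP: 1 ÷ 0.00926444 × 0.0143858 × 0.797925 × 0.807092 = 1.000000
Product ≈ 1 (deviation 0.000%, within rounding noise).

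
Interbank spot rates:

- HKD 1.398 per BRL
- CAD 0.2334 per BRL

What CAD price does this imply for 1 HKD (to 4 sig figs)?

1 HKD ÷ 1.398 = 0.715308 BRL
0.715308 BRL × 0.2334 = 0.166953 CAD

HKD/CAD = 0.1670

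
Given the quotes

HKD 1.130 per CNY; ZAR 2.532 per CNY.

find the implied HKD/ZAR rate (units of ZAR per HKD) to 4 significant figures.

1 HKD ÷ 1.130 = 0.884956 CNY
0.884956 CNY × 2.532 = 2.24071 ZAR

HKD/ZAR = 2.241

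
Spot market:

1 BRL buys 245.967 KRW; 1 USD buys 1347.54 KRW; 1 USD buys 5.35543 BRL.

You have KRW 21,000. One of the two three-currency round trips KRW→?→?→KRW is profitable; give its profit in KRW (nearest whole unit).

Profitable loop is KRW → BRL → USD → KRW:
KRW 21,000 ÷ 245.967 = BRL 85.38
BRL 85.38 ÷ 5.35543 = USD 15.94
USD 15.94 × 1347.54 = KRW 21,483
Profit = KRW 21,483 − KRW 21,000

Profit: KRW 483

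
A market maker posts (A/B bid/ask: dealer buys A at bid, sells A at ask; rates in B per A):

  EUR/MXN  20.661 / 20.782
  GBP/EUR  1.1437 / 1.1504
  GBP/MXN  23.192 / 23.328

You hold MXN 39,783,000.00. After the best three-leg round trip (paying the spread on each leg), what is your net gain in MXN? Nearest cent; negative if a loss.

Best loop MXN → GBP → EUR → MXN:
MXN 39,783,000.00 ÷ 23.328 (buy GBP at ask) = GBP 1,705,375.51
GBP 1,705,375.51 × 1.1437 (sell GBP at bid) = EUR 1,950,437.98
EUR 1,950,437.98 × 20.661 (sell EUR at bid) = MXN 40,297,999.02

Net profit: MXN 514,999.02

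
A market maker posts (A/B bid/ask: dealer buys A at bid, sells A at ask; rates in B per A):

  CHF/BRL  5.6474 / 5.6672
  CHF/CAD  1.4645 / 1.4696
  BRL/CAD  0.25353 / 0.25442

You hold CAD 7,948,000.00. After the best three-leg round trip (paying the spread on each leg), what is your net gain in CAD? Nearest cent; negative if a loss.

Net profit: CAD 124,860.48

Best loop CAD → BRL → CHF → CAD:
CAD 7,948,000.00 ÷ 0.25442 (buy BRL at ask) = BRL 31,239,682.41
BRL 31,239,682.41 ÷ 5.6672 (buy CHF at ask) = CHF 5,512,366.32
CHF 5,512,366.32 × 1.4645 (sell CHF at bid) = CAD 8,072,860.48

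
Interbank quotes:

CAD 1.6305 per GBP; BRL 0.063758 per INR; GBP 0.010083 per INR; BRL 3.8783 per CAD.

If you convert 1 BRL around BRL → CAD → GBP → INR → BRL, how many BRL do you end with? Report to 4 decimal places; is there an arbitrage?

Around BRL → CAD → GBP → INR → BRL: 1 ÷ 3.8783 ÷ 1.6305 ÷ 0.010083 × 0.063758 = 0.999960
Product ≈ 1 (deviation 0.004%, within rounding noise).

1.0000 (no arbitrage)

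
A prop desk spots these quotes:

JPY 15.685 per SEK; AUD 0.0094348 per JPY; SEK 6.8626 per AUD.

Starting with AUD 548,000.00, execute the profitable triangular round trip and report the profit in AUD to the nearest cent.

Profitable loop is AUD → SEK → JPY → AUD:
AUD 548,000.00 × 6.8626 = SEK 3,760,704.80
SEK 3,760,704.80 × 15.685 = JPY 58,986,655
JPY 58,986,655 × 0.0094348 = AUD 556,527.29
Profit = AUD 556,527.29 − AUD 548,000.00

Profit: AUD 8,527.29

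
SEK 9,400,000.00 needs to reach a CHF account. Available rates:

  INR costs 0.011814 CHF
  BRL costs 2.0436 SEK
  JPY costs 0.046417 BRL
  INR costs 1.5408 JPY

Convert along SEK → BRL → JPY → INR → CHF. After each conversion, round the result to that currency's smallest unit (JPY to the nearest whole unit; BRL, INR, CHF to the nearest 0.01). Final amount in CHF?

CHF 759,811.02

SEK 9,400,000.00 ÷ 2.0436 = BRL 4,599,725.97
BRL 4,599,725.97 ÷ 0.046417 = JPY 99,095,719
JPY 99,095,719 ÷ 1.5408 = INR 64,314,459.37
INR 64,314,459.37 × 0.011814 = CHF 759,811.02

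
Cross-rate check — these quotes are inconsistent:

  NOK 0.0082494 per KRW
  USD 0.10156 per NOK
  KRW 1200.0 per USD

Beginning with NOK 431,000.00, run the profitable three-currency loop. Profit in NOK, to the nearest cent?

Profitable loop is NOK → USD → KRW → NOK:
NOK 431,000.00 × 0.10156 = USD 43,772.36
USD 43,772.36 × 1200.0 = KRW 52,526,832
KRW 52,526,832 × 0.0082494 = NOK 433,314.85
Profit = NOK 433,314.85 − NOK 431,000.00

Profit: NOK 2,314.85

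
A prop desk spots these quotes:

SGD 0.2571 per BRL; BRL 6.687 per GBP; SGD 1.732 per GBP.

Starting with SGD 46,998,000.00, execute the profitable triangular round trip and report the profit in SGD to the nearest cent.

Profitable loop is SGD → BRL → GBP → SGD:
SGD 46,998,000.00 ÷ 0.2571 = BRL 182,800,466.74
BRL 182,800,466.74 ÷ 6.687 = GBP 27,336,693.10
GBP 27,336,693.10 × 1.732 = SGD 47,347,152.45
Profit = SGD 47,347,152.45 − SGD 46,998,000.00

Profit: SGD 349,152.45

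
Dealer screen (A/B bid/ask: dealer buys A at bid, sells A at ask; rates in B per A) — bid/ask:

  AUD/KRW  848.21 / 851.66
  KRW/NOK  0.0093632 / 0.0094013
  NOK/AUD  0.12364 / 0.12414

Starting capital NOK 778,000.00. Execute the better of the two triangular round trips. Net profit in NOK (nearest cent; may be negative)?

Net profit: NOK 4,733.09

Best loop NOK → KRW → AUD → NOK:
NOK 778,000.00 ÷ 0.0094013 (buy KRW at ask) = KRW 82,754,513
KRW 82,754,513 ÷ 851.66 (buy AUD at ask) = AUD 97,168.49
AUD 97,168.49 ÷ 0.12414 (buy NOK at ask) = NOK 782,733.09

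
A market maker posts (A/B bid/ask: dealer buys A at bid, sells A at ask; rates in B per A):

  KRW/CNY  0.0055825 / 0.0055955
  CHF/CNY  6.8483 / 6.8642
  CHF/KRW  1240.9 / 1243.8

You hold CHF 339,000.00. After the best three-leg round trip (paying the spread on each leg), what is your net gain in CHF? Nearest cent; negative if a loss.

Net profit: CHF 3,117.50

Best loop CHF → KRW → CNY → CHF:
CHF 339,000.00 × 1240.9 (sell CHF at bid) = KRW 420,665,100
KRW 420,665,100 × 0.0055825 (sell KRW at bid) = CNY 2,348,362.92
CNY 2,348,362.92 ÷ 6.8642 (buy CHF at ask) = CHF 342,117.50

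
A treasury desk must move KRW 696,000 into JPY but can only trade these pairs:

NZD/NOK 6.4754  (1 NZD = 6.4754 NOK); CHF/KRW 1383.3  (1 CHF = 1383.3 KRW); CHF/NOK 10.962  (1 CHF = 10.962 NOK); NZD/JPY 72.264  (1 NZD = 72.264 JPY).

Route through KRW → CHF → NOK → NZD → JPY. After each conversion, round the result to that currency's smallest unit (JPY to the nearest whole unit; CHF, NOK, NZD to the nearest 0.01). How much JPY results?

KRW 696,000 ÷ 1383.3 = CHF 503.14
CHF 503.14 × 10.962 = NOK 5,515.42
NOK 5,515.42 ÷ 6.4754 = NZD 851.75
NZD 851.75 × 72.264 = JPY 61,551

JPY 61,551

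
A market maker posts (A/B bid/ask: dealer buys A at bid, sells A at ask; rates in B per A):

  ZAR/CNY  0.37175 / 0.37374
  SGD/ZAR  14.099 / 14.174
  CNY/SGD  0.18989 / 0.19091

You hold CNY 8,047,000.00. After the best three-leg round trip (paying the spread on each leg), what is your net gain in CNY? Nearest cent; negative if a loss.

Net result: CNY -38,053.67 (no profitable arbitrage after spreads)

Best loop CNY → SGD → ZAR → CNY:
CNY 8,047,000.00 × 0.18989 (sell CNY at bid) = SGD 1,528,044.83
SGD 1,528,044.83 × 14.099 (sell SGD at bid) = ZAR 21,543,904.06
ZAR 21,543,904.06 × 0.37175 (sell ZAR at bid) = CNY 8,008,946.33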